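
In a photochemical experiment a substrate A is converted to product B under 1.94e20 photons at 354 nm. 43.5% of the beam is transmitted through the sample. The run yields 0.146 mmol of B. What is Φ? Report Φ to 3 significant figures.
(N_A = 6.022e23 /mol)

Φ = 0.802

Product: 0.146 mmol = 1.46e-4 mol.
Moles of photons: 1.94e20 / 6.022e23 = 3.222e-4 mol.
Fraction absorbed: 1 − 43.5/100 = 0.5650.
Photons absorbed: 0.5650 × 3.222e-4 = 1.820e-4 mol.
Φ = 1.46e-4 mol / 1.820e-4 mol photons = 0.802.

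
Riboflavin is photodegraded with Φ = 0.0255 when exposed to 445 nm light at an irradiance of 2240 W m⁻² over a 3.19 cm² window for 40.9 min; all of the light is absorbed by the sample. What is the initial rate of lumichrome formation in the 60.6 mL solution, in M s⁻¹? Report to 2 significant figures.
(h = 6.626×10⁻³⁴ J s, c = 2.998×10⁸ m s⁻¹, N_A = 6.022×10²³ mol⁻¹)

Photon energy at 445 nm: hc/λ = (6.626×10⁻³⁴)(2.998×10⁸)/(445×10⁻⁹) = 4.464×10⁻¹⁹ J.
Energy delivered: (2240 W m⁻²)(3.19×10⁻⁴ m²)(2454 s) = 1754 J.
Photons incident: 1754 / 4.464×10⁻¹⁹ = 3.929×10²¹, i.e. 3.929×10²¹/6.022×10²³ = 0.006524 mol.
Product formed: 0.0255 × 0.006524 = 1.664×10⁻⁴ mol.
Rate: 1.664×10⁻⁴ mol / (2454 s × 0.0606 L) = 1.1×10⁻⁶ M s⁻¹.

1.1×10⁻⁶ M s⁻¹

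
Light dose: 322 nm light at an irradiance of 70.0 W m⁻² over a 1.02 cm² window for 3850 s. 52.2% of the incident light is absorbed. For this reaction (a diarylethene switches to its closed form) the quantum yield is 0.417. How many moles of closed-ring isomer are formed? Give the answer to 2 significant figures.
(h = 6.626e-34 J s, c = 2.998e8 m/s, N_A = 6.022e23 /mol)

Photon energy at 322 nm: hc/λ = (6.626e-34)(2.998e8)/(322e-9) = 6.169e-19 J.
Energy delivered: (70.0 W m⁻²)(1.02e-4 m²)(3850 s) = 27.49 J.
Photons incident: 27.49 / 6.169e-19 = 4.456e19, i.e. 4.456e19/6.022e23 = 7.400e-5 mol.
Photons absorbed: 0.522 × 7.400e-5 = 3.863e-5 mol.
Product: Φ × n_abs = 0.417 × 3.863e-5 = 1.611e-5 mol.

1.6e-5 mol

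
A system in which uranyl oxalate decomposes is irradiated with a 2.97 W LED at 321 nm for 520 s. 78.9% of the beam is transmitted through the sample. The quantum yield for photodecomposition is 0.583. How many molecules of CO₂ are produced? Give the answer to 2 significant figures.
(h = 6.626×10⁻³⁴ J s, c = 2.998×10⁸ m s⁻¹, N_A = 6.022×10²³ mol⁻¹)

3.1×10²⁰ molecules

Photon energy at 321 nm: hc/λ = (6.626×10⁻³⁴)(2.998×10⁸)/(321×10⁻⁹) = 6.188×10⁻¹⁹ J.
Energy delivered: (2.97 W)(520 s) = 1544 J.
Photons incident: 1544 / 6.188×10⁻¹⁹ = 2.495×10²¹, i.e. 2.495×10²¹/6.022×10²³ = 0.004143 mol.
Fraction absorbed: 1 − 78.9/100 = 0.2110.
Photons absorbed: 0.2110 × 0.004143 = 8.742×10⁻⁴ mol.
Product: Φ × n_abs = 0.583 × 8.742×10⁻⁴ = 5.097×10⁻⁴ mol.
As a count: 5.097×10⁻⁴ × 6.022×10²³ = 3.1×10²⁰.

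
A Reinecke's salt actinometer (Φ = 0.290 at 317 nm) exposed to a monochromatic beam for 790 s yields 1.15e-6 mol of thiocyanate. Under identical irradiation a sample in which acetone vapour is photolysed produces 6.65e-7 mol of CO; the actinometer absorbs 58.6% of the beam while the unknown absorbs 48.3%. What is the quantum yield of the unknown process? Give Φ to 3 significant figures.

Photons absorbed by the actinometer: 1.15e-6 / 0.290 = 3.966e-6 mol.
Incident flux: 3.966e-6 / 0.586 = 6.768e-6 einstein.
Absorbed by unknown: 0.483 × 6.768e-6 = 3.269e-6 mol.
Φ(unknown) = 6.65e-7 / 3.269e-6 = 0.203.

Φ = 0.203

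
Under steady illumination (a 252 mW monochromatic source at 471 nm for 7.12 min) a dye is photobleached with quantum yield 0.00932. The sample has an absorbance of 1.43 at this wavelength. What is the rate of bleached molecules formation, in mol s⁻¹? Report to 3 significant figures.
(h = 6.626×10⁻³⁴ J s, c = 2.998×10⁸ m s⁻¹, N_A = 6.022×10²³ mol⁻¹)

8.90×10⁻⁹ mol s⁻¹

Photon energy at 471 nm: hc/λ = (6.626×10⁻³⁴)(2.998×10⁸)/(471×10⁻⁹) = 4.218×10⁻¹⁹ J.
Energy delivered: (252 mW)(427.2 s) = 107.7 J.
Photons incident: 107.7 / 4.218×10⁻¹⁹ = 2.553×10²⁰, i.e. 2.553×10²⁰/6.022×10²³ = 4.239×10⁻⁴ mol.
Fraction absorbed: 1 − 10^(−1.43) = 0.9628.
Photons absorbed: 0.9628 × 4.239×10⁻⁴ = 4.081×10⁻⁴ mol.
Product formed: 0.00932 × 4.081×10⁻⁴ = 3.803×10⁻⁶ mol.
Rate: 3.803×10⁻⁶ / 427.2 s = 8.90×10⁻⁹ mol s⁻¹.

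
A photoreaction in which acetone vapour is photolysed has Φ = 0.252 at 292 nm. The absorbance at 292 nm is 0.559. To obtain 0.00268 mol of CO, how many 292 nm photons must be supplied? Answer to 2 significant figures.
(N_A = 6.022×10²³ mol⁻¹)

8.8×10²¹ photons

Photons that must be absorbed: 0.00268 / 0.252 = 0.01063 mol.
Fraction absorbed: 1 − 10^(−0.559) = 0.7239.
Incident photons needed: 0.01063 / 0.7239 = 0.01468 mol.
Photon count: 0.01468 × 6.022×10²³ = 8.8×10²¹.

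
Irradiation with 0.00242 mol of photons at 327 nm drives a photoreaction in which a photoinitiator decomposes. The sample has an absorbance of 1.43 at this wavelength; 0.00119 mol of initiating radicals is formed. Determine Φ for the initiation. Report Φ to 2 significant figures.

Fraction absorbed: 1 − 10^(−1.43) = 0.9628.
Photons absorbed: 0.9628 × 0.00242 = 0.002330 mol.
Φ = 0.00119 mol / 0.002330 mol photons = 0.51.

Φ = 0.51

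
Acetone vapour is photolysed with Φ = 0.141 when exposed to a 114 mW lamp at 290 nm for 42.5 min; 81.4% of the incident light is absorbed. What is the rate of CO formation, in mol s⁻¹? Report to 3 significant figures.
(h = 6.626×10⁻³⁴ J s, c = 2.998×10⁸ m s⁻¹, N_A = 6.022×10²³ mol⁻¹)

Photon energy at 290 nm: hc/λ = (6.626×10⁻³⁴)(2.998×10⁸)/(290×10⁻⁹) = 6.850×10⁻¹⁹ J.
Energy delivered: (114 mW)(2550 s) = 290.7 J.
Photons incident: 290.7 / 6.850×10⁻¹⁹ = 4.244×10²⁰, i.e. 4.244×10²⁰/6.022×10²³ = 7.047×10⁻⁴ mol.
Photons absorbed: 0.814 × 7.047×10⁻⁴ = 5.736×10⁻⁴ mol.
Product formed: 0.141 × 5.736×10⁻⁴ = 8.088×10⁻⁵ mol.
Rate: 8.088×10⁻⁵ / 2550 s = 3.17×10⁻⁸ mol s⁻¹.

3.17×10⁻⁸ mol s⁻¹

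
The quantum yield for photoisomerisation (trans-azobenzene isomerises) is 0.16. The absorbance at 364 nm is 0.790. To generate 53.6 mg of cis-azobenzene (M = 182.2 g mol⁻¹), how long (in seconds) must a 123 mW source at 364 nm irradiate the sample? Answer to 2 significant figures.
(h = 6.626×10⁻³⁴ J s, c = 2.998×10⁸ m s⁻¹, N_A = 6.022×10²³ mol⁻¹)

t ≈ 5900 s

Product: 53.6 mg / 182.2 g mol⁻¹ = 2.942×10⁻⁴ mol.
Photons that must be absorbed: 2.942×10⁻⁴ / 0.16 = 0.001839 mol.
Fraction absorbed: 1 − 10^(−0.790) = 0.8378.
Incident photons needed: 0.001839 / 0.8378 = 0.002195 mol.
Photon energy: hc/λ = 5.457×10⁻¹⁹ J; per mole, 3.286×10⁵ J mol⁻¹.
Energy required: 0.002195 × 3.286×10⁵ = 721.3 J.
Time: 721.3 J / 0.123 W = 5900 s.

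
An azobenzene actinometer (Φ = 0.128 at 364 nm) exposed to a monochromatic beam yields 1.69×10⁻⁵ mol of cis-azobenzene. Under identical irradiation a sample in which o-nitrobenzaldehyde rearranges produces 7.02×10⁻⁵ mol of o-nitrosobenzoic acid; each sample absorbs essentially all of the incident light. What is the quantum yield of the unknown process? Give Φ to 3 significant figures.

Φ = 0.532

Photons absorbed by the actinometer: 1.69×10⁻⁵ / 0.128 = 1.320×10⁻⁴ mol.
Φ(unknown) = 7.02×10⁻⁵ / 1.320×10⁻⁴ = 0.532.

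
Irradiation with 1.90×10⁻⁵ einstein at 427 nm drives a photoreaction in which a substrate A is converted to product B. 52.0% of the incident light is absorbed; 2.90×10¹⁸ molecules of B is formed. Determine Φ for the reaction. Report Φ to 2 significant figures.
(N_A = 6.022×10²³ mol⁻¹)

Φ = 0.49

Product: 2.90×10¹⁸ / 6.022×10²³ = 4.816×10⁻⁶ mol.
Photons absorbed: 0.520 × 1.90×10⁻⁵ = 9.880×10⁻⁶ mol.
Φ = 4.816×10⁻⁶ mol / 9.880×10⁻⁶ mol photons = 0.49.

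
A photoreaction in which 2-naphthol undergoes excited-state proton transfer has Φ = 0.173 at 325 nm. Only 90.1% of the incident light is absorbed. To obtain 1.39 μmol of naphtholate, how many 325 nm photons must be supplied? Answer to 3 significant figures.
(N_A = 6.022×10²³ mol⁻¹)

Product: 1.39 μmol = 1.39×10⁻⁶ mol.
Photons that must be absorbed: 1.39×10⁻⁶ / 0.173 = 8.035×10⁻⁶ mol.
Incident photons needed: 8.035×10⁻⁶ / 0.901 = 8.918×10⁻⁶ mol.
Photon count: 8.918×10⁻⁶ × 6.022×10²³ = 5.37×10¹⁸.

5.37×10¹⁸ photons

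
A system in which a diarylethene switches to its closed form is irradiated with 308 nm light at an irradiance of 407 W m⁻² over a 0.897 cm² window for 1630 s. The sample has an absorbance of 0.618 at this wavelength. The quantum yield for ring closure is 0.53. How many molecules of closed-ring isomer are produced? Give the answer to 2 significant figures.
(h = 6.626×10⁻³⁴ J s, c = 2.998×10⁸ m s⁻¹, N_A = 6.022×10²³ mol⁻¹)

3.7×10¹⁹ molecules

Photon energy at 308 nm: hc/λ = (6.626×10⁻³⁴)(2.998×10⁸)/(308×10⁻⁹) = 6.450×10⁻¹⁹ J.
Energy delivered: (407 W m⁻²)(0.897×10⁻⁴ m²)(1630 s) = 59.51 J.
Photons incident: 59.51 / 6.450×10⁻¹⁹ = 9.226×10¹⁹, i.e. 9.226×10¹⁹/6.022×10²³ = 1.532×10⁻⁴ mol.
Fraction absorbed: 1 − 10^(−0.618) = 0.7590.
Photons absorbed: 0.7590 × 1.532×10⁻⁴ = 1.163×10⁻⁴ mol.
Product: Φ × n_abs = 0.53 × 1.163×10⁻⁴ = 6.164×10⁻⁵ mol.
As a count: 6.164×10⁻⁵ × 6.022×10²³ = 3.7×10¹⁹.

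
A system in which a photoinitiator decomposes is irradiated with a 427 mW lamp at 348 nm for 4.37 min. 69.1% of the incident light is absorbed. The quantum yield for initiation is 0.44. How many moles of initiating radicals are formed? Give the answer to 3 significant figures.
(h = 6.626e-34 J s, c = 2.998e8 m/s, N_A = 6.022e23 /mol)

Photon energy at 348 nm: hc/λ = (6.626e-34)(2.998e8)/(348e-9) = 5.708e-19 J.
Energy delivered: (427 mW)(262.2 s) = 112.0 J.
Photons incident: 112.0 / 5.708e-19 = 1.962e20, i.e. 1.962e20/6.022e23 = 3.258e-4 mol.
Photons absorbed: 0.691 × 3.258e-4 = 2.251e-4 mol.
Product: Φ × n_abs = 0.44 × 2.251e-4 = 9.904e-5 mol.

9.90e-5 mol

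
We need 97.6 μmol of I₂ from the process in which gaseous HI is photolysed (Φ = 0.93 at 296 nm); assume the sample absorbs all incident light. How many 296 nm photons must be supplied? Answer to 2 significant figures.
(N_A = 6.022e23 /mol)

6.3e19 photons

Product: 97.6 μmol = 9.76e-5 mol.
Photons that must be absorbed: 9.76e-5 / 0.93 = 1.049e-4 mol.
Photon count: 1.049e-4 × 6.022e23 = 6.3e19.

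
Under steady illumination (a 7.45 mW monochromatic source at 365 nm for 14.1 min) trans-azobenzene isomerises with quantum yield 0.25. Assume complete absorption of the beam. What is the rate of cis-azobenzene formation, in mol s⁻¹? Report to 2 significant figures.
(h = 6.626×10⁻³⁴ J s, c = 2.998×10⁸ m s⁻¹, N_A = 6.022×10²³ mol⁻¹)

5.7×10⁻⁹ mol s⁻¹

Photon energy at 365 nm: hc/λ = (6.626×10⁻³⁴)(2.998×10⁸)/(365×10⁻⁹) = 5.442×10⁻¹⁹ J.
Energy delivered: (7.45 mW)(846 s) = 6.303 J.
Photons incident: 6.303 / 5.442×10⁻¹⁹ = 1.158×10¹⁹, i.e. 1.158×10¹⁹/6.022×10²³ = 1.923×10⁻⁵ mol.
Product formed: 0.25 × 1.923×10⁻⁵ = 4.808×10⁻⁶ mol.
Rate: 4.808×10⁻⁶ / 846 s = 5.7×10⁻⁹ mol s⁻¹.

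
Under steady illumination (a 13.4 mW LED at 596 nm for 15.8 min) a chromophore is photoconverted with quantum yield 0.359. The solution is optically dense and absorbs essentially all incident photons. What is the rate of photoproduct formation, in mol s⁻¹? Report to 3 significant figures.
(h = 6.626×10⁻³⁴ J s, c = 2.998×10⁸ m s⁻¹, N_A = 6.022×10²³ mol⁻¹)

2.40×10⁻⁸ mol s⁻¹

Photon energy at 596 nm: hc/λ = (6.626×10⁻³⁴)(2.998×10⁸)/(596×10⁻⁹) = 3.333×10⁻¹⁹ J.
Energy delivered: (13.4 mW)(948 s) = 12.70 J.
Photons incident: 12.70 / 3.333×10⁻¹⁹ = 3.810×10¹⁹, i.e. 3.810×10¹⁹/6.022×10²³ = 6.327×10⁻⁵ mol.
Product formed: 0.359 × 6.327×10⁻⁵ = 2.271×10⁻⁵ mol.
Rate: 2.271×10⁻⁵ / 948 s = 2.40×10⁻⁸ mol s⁻¹.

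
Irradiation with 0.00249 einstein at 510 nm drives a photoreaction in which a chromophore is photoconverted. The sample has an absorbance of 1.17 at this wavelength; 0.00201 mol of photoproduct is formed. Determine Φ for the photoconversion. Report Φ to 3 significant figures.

Fraction absorbed: 1 − 10^(−1.17) = 0.9324.
Photons absorbed: 0.9324 × 0.00249 = 0.002322 mol.
Φ = 0.00201 mol / 0.002322 mol photons = 0.866.

Φ = 0.866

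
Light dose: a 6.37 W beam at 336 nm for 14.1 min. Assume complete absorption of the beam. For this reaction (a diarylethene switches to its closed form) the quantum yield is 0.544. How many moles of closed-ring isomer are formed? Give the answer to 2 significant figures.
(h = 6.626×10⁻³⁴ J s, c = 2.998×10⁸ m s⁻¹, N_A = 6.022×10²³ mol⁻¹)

Photon energy at 336 nm: hc/λ = (6.626×10⁻³⁴)(2.998×10⁸)/(336×10⁻⁹) = 5.912×10⁻¹⁹ J.
Energy delivered: (6.37 W)(846 s) = 5389 J.
Photons incident: 5389 / 5.912×10⁻¹⁹ = 9.115×10²¹, i.e. 9.115×10²¹/6.022×10²³ = 0.01514 mol.
Product: Φ × n_abs = 0.544 × 0.01514 = 0.008236 mol.

0.0082 mol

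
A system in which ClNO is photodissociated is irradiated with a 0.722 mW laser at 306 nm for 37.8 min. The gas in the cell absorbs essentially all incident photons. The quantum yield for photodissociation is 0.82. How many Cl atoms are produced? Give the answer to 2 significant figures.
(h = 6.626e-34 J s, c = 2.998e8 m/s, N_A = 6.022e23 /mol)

Photon energy at 306 nm: hc/λ = (6.626e-34)(2.998e8)/(306e-9) = 6.492e-19 J.
Energy delivered: (0.722 mW)(2268 s) = 1.637 J.
Photons incident: 1.637 / 6.492e-19 = 2.522e18, i.e. 2.522e18/6.022e23 = 4.188e-6 mol.
Product: Φ × n_abs = 0.82 × 4.188e-6 = 3.434e-6 mol.
As a count: 3.434e-6 × 6.022e23 = 2.1e18.

2.1e18 atoms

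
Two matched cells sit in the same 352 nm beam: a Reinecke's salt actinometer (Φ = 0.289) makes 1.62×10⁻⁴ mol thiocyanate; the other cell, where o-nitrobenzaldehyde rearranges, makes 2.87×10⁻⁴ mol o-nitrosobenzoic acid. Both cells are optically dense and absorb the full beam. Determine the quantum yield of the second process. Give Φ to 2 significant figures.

Photons absorbed by the actinometer: 1.62×10⁻⁴ / 0.289 = 5.606×10⁻⁴ mol.
Φ(unknown) = 2.87×10⁻⁴ / 5.606×10⁻⁴ = 0.51.

Φ = 0.51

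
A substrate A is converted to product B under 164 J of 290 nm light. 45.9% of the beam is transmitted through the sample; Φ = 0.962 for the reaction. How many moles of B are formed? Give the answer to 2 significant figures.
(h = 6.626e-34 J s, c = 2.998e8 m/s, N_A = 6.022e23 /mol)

2.1e-4 mol

Photon energy at 290 nm: hc/λ = (6.626e-34)(2.998e8)/(290e-9) = 6.850e-19 J.
Photons incident: 164 / 6.850e-19 = 2.394e20, i.e. 2.394e20/6.022e23 = 3.975e-4 mol.
Fraction absorbed: 1 − 45.9/100 = 0.5410.
Photons absorbed: 0.5410 × 3.975e-4 = 2.150e-4 mol.
Product: Φ × n_abs = 0.962 × 2.150e-4 = 2.068e-4 mol.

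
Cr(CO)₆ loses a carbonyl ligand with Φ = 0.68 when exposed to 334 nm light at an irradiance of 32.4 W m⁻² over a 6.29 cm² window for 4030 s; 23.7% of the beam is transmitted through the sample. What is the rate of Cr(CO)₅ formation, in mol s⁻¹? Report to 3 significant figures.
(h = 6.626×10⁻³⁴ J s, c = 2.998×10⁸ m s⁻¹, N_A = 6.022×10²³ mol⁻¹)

Photon energy at 334 nm: hc/λ = (6.626×10⁻³⁴)(2.998×10⁸)/(334×10⁻⁹) = 5.948×10⁻¹⁹ J.
Energy delivered: (32.4 W m⁻²)(6.29×10⁻⁴ m²)(4030 s) = 82.13 J.
Photons incident: 82.13 / 5.948×10⁻¹⁹ = 1.381×10²⁰, i.e. 1.381×10²⁰/6.022×10²³ = 2.293×10⁻⁴ mol.
Fraction absorbed: 1 − 23.7/100 = 0.7630.
Photons absorbed: 0.7630 × 2.293×10⁻⁴ = 1.750×10⁻⁴ mol.
Product formed: 0.68 × 1.750×10⁻⁴ = 1.190×10⁻⁴ mol.
Rate: 1.190×10⁻⁴ / 4030 s = 2.95×10⁻⁸ mol s⁻¹.

2.95×10⁻⁸ mol s⁻¹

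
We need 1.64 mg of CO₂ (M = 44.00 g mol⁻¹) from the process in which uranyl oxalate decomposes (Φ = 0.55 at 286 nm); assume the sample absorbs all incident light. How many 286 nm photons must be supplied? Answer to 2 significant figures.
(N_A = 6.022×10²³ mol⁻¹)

Product: 1.64 mg / 44.00 g mol⁻¹ = 3.727×10⁻⁵ mol.
Photons that must be absorbed: 3.727×10⁻⁵ / 0.55 = 6.776×10⁻⁵ mol.
Photon count: 6.776×10⁻⁵ × 6.022×10²³ = 4.1×10¹⁹.

4.1×10¹⁹ photons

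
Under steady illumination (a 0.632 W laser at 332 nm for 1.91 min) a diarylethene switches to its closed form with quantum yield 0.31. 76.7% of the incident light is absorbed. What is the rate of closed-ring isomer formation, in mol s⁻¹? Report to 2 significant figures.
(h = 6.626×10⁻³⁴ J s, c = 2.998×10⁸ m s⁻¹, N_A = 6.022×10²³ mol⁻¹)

Photon energy at 332 nm: hc/λ = (6.626×10⁻³⁴)(2.998×10⁸)/(332×10⁻⁹) = 5.983×10⁻¹⁹ J.
Energy delivered: (0.632 W)(114.6 s) = 72.43 J.
Photons incident: 72.43 / 5.983×10⁻¹⁹ = 1.211×10²⁰, i.e. 1.211×10²⁰/6.022×10²³ = 2.011×10⁻⁴ mol.
Photons absorbed: 0.767 × 2.011×10⁻⁴ = 1.542×10⁻⁴ mol.
Product formed: 0.31 × 1.542×10⁻⁴ = 4.780×10⁻⁵ mol.
Rate: 4.780×10⁻⁵ / 114.6 s = 4.2×10⁻⁷ mol s⁻¹.

4.2×10⁻⁷ mol s⁻¹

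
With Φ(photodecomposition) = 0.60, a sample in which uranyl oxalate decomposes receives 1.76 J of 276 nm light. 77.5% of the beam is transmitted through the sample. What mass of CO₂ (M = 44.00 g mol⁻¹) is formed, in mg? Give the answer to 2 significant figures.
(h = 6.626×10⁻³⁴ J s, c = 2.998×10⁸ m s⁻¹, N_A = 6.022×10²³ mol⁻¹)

0.024 mg

Photon energy at 276 nm: hc/λ = (6.626×10⁻³⁴)(2.998×10⁸)/(276×10⁻⁹) = 7.197×10⁻¹⁹ J.
Photons incident: 1.76 / 7.197×10⁻¹⁹ = 2.445×10¹⁸, i.e. 2.445×10¹⁸/6.022×10²³ = 4.060×10⁻⁶ mol.
Fraction absorbed: 1 − 77.5/100 = 0.2250.
Photons absorbed: 0.2250 × 4.060×10⁻⁶ = 9.135×10⁻⁷ mol.
Product: Φ × n_abs = 0.60 × 9.135×10⁻⁷ = 5.481×10⁻⁷ mol.
Mass: 5.481×10⁻⁷ × 44.00 = 2.412×10⁻⁵ g = 0.024 mg.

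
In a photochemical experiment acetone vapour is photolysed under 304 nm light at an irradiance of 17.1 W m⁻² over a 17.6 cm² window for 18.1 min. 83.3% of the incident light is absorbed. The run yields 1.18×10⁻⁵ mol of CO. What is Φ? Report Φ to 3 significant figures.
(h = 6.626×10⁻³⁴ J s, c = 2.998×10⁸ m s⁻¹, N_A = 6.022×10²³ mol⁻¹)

Photon energy at 304 nm: hc/λ = (6.626×10⁻³⁴)(2.998×10⁸)/(304×10⁻⁹) = 6.534×10⁻¹⁹ J.
Energy delivered: (17.1 W m⁻²)(17.6×10⁻⁴ m²)(1086 s) = 32.68 J.
Photons incident: 32.68 / 6.534×10⁻¹⁹ = 5.002×10¹⁹, i.e. 5.002×10¹⁹/6.022×10²³ = 8.306×10⁻⁵ mol.
Photons absorbed: 0.833 × 8.306×10⁻⁵ = 6.919×10⁻⁵ mol.
Φ = 1.18×10⁻⁵ mol / 6.919×10⁻⁵ mol photons = 0.171.

Φ = 0.171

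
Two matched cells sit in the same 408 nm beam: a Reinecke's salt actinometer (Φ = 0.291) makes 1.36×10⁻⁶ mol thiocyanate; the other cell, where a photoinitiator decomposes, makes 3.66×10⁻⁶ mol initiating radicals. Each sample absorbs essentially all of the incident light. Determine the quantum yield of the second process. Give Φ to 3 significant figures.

Photons absorbed by the actinometer: 1.36×10⁻⁶ / 0.291 = 4.674×10⁻⁶ mol.
Φ(unknown) = 3.66×10⁻⁶ / 4.674×10⁻⁶ = 0.783.

Φ = 0.783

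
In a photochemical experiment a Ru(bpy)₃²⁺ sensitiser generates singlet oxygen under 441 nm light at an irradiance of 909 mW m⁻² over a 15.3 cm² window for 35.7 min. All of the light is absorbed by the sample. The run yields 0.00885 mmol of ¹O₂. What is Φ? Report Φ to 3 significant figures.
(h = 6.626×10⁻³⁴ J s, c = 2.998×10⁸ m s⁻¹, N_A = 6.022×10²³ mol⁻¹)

Φ = 0.806

Product: 0.00885 mmol = 8.85×10⁻⁶ mol.
Photon energy at 441 nm: hc/λ = (6.626×10⁻³⁴)(2.998×10⁸)/(441×10⁻⁹) = 4.504×10⁻¹⁹ J.
Energy delivered: (909 mW m⁻²)(15.3×10⁻⁴ m²)(2142 s) = 2.979 J.
Photons incident: 2.979 / 4.504×10⁻¹⁹ = 6.614×10¹⁸, i.e. 6.614×10¹⁸/6.022×10²³ = 1.098×10⁻⁵ mol.
Φ = 8.85×10⁻⁶ mol / 1.098×10⁻⁵ mol photons = 0.806.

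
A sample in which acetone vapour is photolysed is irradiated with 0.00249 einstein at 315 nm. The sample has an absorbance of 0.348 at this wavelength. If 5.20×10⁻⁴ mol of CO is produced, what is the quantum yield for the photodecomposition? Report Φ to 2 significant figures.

Fraction absorbed: 1 − 10^(−0.348) = 0.5513.
Photons absorbed: 0.5513 × 0.00249 = 0.001373 mol.
Φ = 5.20×10⁻⁴ mol / 0.001373 mol photons = 0.38.

Φ = 0.38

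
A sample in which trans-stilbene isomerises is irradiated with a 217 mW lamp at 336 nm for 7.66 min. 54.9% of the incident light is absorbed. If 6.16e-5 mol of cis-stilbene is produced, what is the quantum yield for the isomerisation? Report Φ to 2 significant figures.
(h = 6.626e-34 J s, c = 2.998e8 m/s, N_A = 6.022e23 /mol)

Φ = 0.40

Photon energy at 336 nm: hc/λ = (6.626e-34)(2.998e8)/(336e-9) = 5.912e-19 J.
Energy delivered: (217 mW)(459.6 s) = 99.73 J.
Photons incident: 99.73 / 5.912e-19 = 1.687e20, i.e. 1.687e20/6.022e23 = 2.801e-4 mol.
Photons absorbed: 0.549 × 2.801e-4 = 1.538e-4 mol.
Φ = 6.16e-5 mol / 1.538e-4 mol photons = 0.40.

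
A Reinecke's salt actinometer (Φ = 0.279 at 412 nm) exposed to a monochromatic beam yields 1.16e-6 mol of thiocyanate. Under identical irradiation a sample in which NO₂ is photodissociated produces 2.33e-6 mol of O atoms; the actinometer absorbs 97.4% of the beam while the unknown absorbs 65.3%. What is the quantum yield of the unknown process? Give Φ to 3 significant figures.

Φ = 0.836

Photons absorbed by the actinometer: 1.16e-6 / 0.279 = 4.158e-6 mol.
Incident flux: 4.158e-6 / 0.974 = 4.269e-6 einstein.
Absorbed by unknown: 0.653 × 4.269e-6 = 2.788e-6 mol.
Φ(unknown) = 2.33e-6 / 2.788e-6 = 0.836.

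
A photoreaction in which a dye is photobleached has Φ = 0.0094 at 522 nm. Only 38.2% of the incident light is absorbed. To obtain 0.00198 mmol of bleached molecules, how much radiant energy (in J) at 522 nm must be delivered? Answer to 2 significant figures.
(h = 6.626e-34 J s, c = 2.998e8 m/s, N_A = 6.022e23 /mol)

Product: 0.00198 mmol = 1.98e-6 mol.
Photons that must be absorbed: 1.98e-6 / 0.0094 = 2.106e-4 mol.
Incident photons needed: 2.106e-4 / 0.382 = 5.513e-4 mol.
Photon energy: hc/λ = 3.806e-19 J; per mole, 2.292e5 J mol⁻¹.
Energy required: 5.513e-4 × 2.292e5 = 130 J.

130 J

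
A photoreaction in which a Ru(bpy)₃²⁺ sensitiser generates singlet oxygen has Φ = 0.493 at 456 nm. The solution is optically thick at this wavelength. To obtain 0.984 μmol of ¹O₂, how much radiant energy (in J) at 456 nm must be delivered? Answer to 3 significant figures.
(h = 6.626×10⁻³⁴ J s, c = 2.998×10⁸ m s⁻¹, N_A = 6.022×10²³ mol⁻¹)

0.524 J

Product: 0.984 μmol = 9.84×10⁻⁷ mol.
Photons that must be absorbed: 9.84×10⁻⁷ / 0.493 = 1.996×10⁻⁶ mol.
Photon energy: hc/λ = 4.356×10⁻¹⁹ J; per mole, 2.623×10⁵ J mol⁻¹.
Energy required: 1.996×10⁻⁶ × 2.623×10⁵ = 0.524 J.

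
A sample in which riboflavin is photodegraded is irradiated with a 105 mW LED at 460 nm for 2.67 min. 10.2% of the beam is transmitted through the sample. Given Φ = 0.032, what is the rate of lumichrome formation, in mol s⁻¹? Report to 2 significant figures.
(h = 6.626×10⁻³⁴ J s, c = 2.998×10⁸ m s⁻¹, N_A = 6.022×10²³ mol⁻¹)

1.2×10⁻⁸ mol s⁻¹

Photon energy at 460 nm: hc/λ = (6.626×10⁻³⁴)(2.998×10⁸)/(460×10⁻⁹) = 4.318×10⁻¹⁹ J.
Energy delivered: (105 mW)(160.2 s) = 16.82 J.
Photons incident: 16.82 / 4.318×10⁻¹⁹ = 3.895×10¹⁹, i.e. 3.895×10¹⁹/6.022×10²³ = 6.468×10⁻⁵ mol.
Fraction absorbed: 1 − 10.2/100 = 0.8980.
Photons absorbed: 0.8980 × 6.468×10⁻⁵ = 5.808×10⁻⁵ mol.
Product formed: 0.032 × 5.808×10⁻⁵ = 1.859×10⁻⁶ mol.
Rate: 1.859×10⁻⁶ / 160.2 s = 1.2×10⁻⁸ mol s⁻¹.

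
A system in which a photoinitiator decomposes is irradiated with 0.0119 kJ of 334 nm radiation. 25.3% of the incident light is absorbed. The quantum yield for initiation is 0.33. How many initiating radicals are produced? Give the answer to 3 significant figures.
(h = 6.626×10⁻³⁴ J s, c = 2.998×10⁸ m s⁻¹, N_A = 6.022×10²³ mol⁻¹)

1.67×10¹⁸ initiating radicals

Photon energy at 334 nm: hc/λ = (6.626×10⁻³⁴)(2.998×10⁸)/(334×10⁻⁹) = 5.948×10⁻¹⁹ J.
Incident energy: 0.0119 kJ = 11.9 J.
Photons incident: 11.9 / 5.948×10⁻¹⁹ = 2.001×10¹⁹, i.e. 2.001×10¹⁹/6.022×10²³ = 3.323×10⁻⁵ mol.
Photons absorbed: 0.253 × 3.323×10⁻⁵ = 8.407×10⁻⁶ mol.
Product: Φ × n_abs = 0.33 × 8.407×10⁻⁶ = 2.774×10⁻⁶ mol.
As a count: 2.774×10⁻⁶ × 6.022×10²³ = 1.67×10¹⁸.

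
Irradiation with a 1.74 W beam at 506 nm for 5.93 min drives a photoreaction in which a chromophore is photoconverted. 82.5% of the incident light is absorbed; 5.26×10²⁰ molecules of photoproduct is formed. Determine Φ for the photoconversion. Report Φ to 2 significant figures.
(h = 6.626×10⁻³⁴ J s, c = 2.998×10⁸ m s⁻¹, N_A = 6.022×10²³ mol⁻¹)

Product: 5.26×10²⁰ / 6.022×10²³ = 8.735×10⁻⁴ mol.
Photon energy at 506 nm: hc/λ = (6.626×10⁻³⁴)(2.998×10⁸)/(506×10⁻⁹) = 3.926×10⁻¹⁹ J.
Energy delivered: (1.74 W)(355.8 s) = 619.1 J.
Photons incident: 619.1 / 3.926×10⁻¹⁹ = 1.577×10²¹, i.e. 1.577×10²¹/6.022×10²³ = 0.002619 mol.
Photons absorbed: 0.825 × 0.002619 = 0.002161 mol.
Φ = 8.735×10⁻⁴ mol / 0.002161 mol photons = 0.40.

Φ = 0.40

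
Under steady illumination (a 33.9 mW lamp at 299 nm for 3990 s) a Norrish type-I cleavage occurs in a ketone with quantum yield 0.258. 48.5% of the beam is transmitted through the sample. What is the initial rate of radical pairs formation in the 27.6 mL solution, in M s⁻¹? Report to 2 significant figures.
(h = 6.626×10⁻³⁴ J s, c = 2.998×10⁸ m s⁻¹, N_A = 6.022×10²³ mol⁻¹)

4.1×10⁻⁷ M s⁻¹

Photon energy at 299 nm: hc/λ = (6.626×10⁻³⁴)(2.998×10⁸)/(299×10⁻⁹) = 6.644×10⁻¹⁹ J.
Energy delivered: (33.9 mW)(3990 s) = 135.3 J.
Photons incident: 135.3 / 6.644×10⁻¹⁹ = 2.036×10²⁰, i.e. 2.036×10²⁰/6.022×10²³ = 3.381×10⁻⁴ mol.
Fraction absorbed: 1 − 48.5/100 = 0.5150.
Photons absorbed: 0.5150 × 3.381×10⁻⁴ = 1.741×10⁻⁴ mol.
Product formed: 0.258 × 1.741×10⁻⁴ = 4.492×10⁻⁵ mol.
Rate: 4.492×10⁻⁵ mol / (3990 s × 0.0276 L) = 4.1×10⁻⁷ M s⁻¹.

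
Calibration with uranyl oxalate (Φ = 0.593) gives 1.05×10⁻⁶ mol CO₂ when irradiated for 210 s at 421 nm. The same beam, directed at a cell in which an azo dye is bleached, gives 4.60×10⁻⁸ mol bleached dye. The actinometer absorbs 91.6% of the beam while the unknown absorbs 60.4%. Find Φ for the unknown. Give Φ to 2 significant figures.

Φ = 0.039

Photons absorbed by the actinometer: 1.05×10⁻⁶ / 0.593 = 1.771×10⁻⁶ mol.
Incident flux: 1.771×10⁻⁶ / 0.916 = 1.933×10⁻⁶ einstein.
Absorbed by unknown: 0.604 × 1.933×10⁻⁶ = 1.168×10⁻⁶ mol.
Φ(unknown) = 4.60×10⁻⁸ / 1.168×10⁻⁶ = 0.039.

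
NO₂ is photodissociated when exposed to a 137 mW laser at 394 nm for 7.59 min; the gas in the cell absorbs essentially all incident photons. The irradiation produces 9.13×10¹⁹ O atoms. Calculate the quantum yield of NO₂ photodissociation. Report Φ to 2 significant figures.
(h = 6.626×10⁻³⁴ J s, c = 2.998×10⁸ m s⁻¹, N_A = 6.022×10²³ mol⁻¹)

Product: 9.13×10¹⁹ / 6.022×10²³ = 1.516×10⁻⁴ mol.
Photon energy at 394 nm: hc/λ = (6.626×10⁻³⁴)(2.998×10⁸)/(394×10⁻⁹) = 5.042×10⁻¹⁹ J.
Energy delivered: (137 mW)(455.4 s) = 62.39 J.
Photons incident: 62.39 / 5.042×10⁻¹⁹ = 1.237×10²⁰, i.e. 1.237×10²⁰/6.022×10²³ = 2.054×10⁻⁴ mol.
Φ = 1.516×10⁻⁴ mol / 2.054×10⁻⁴ mol photons = 0.74.

Φ = 0.74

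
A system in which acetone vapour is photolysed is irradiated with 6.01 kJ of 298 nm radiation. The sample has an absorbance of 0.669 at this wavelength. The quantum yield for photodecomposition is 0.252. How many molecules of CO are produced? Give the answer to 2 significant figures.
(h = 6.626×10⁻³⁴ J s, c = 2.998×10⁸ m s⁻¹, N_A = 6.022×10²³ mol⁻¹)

1.8×10²¹ molecules

Photon energy at 298 nm: hc/λ = (6.626×10⁻³⁴)(2.998×10⁸)/(298×10⁻⁹) = 6.666×10⁻¹⁹ J.
Incident energy: 6.01 kJ = 6010 J.
Photons incident: 6010 / 6.666×10⁻¹⁹ = 9.016×10²¹, i.e. 9.016×10²¹/6.022×10²³ = 0.01497 mol.
Fraction absorbed: 1 − 10^(−0.669) = 0.7857.
Photons absorbed: 0.7857 × 0.01497 = 0.01176 mol.
Product: Φ × n_abs = 0.252 × 0.01176 = 0.002964 mol.
As a count: 0.002964 × 6.022×10²³ = 1.8×10²¹.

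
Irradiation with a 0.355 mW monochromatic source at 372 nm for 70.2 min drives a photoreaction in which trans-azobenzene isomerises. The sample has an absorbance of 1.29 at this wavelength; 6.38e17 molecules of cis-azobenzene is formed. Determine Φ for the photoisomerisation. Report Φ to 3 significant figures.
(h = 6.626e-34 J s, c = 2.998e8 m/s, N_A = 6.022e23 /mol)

Product: 6.38e17 / 6.022e23 = 1.059e-6 mol.
Photon energy at 372 nm: hc/λ = (6.626e-34)(2.998e8)/(372e-9) = 5.340e-19 J.
Energy delivered: (0.355 mW)(4212 s) = 1.495 J.
Photons incident: 1.495 / 5.340e-19 = 2.800e18, i.e. 2.800e18/6.022e23 = 4.650e-6 mol.
Fraction absorbed: 1 − 10^(−1.29) = 0.9487.
Photons absorbed: 0.9487 × 4.650e-6 = 4.411e-6 mol.
Φ = 1.059e-6 mol / 4.411e-6 mol photons = 0.240.

Φ = 0.240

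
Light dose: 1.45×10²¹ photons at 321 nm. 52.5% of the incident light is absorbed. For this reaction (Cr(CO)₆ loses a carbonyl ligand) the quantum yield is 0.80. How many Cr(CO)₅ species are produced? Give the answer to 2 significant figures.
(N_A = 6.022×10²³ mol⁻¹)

Moles of photons: 1.45×10²¹ / 6.022×10²³ = 0.002408 mol.
Photons absorbed: 0.525 × 0.002408 = 0.001264 mol.
Product: Φ × n_abs = 0.80 × 0.001264 = 0.001011 mol.
As a count: 0.001011 × 6.022×10²³ = 6.1×10²⁰.

6.1×10²⁰ species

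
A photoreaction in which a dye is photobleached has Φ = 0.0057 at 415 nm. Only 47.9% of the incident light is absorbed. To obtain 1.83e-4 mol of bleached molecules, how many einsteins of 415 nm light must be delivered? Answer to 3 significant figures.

0.0670 einstein

Photons that must be absorbed: 1.83e-4 / 0.0057 = 0.03211 mol.
Incident photons needed: 0.03211 / 0.479 = 0.06704 mol.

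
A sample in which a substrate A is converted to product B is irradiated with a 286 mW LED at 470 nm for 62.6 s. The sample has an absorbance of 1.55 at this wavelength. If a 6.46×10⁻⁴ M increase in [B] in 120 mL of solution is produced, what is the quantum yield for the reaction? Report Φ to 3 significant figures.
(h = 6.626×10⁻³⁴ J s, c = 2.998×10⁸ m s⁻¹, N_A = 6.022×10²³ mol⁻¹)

Product: (6.46×10⁻⁴ M)(0.12 L) = 7.752×10⁻⁵ mol.
Photon energy at 470 nm: hc/λ = (6.626×10⁻³⁴)(2.998×10⁸)/(470×10⁻⁹) = 4.227×10⁻¹⁹ J.
Energy delivered: (286 mW)(62.6 s) = 17.90 J.
Photons incident: 17.90 / 4.227×10⁻¹⁹ = 4.235×10¹⁹, i.e. 4.235×10¹⁹/6.022×10²³ = 7.033×10⁻⁵ mol.
Fraction absorbed: 1 − 10^(−1.55) = 0.9718.
Photons absorbed: 0.9718 × 7.033×10⁻⁵ = 6.835×10⁻⁵ mol.
Φ = 7.752×10⁻⁵ mol / 6.835×10⁻⁵ mol photons = 1.13.

Φ = 1.13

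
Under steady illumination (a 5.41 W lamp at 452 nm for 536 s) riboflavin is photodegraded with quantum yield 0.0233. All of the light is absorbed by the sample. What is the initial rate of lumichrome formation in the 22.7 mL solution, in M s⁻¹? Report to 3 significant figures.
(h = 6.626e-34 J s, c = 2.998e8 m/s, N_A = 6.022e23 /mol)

2.10e-5 M s⁻¹

Photon energy at 452 nm: hc/λ = (6.626e-34)(2.998e8)/(452e-9) = 4.395e-19 J.
Energy delivered: (5.41 W)(536 s) = 2900 J.
Photons incident: 2900 / 4.395e-19 = 6.598e21, i.e. 6.598e21/6.022e23 = 0.01096 mol.
Product formed: 0.0233 × 0.01096 = 2.554e-4 mol.
Rate: 2.554e-4 mol / (536 s × 0.0227 L) = 2.10e-5 M s⁻¹.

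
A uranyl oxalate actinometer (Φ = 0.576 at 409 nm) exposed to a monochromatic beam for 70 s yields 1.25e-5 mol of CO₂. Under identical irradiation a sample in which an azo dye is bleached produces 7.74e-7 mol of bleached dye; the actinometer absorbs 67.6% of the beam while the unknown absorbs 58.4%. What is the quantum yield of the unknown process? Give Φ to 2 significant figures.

Photons absorbed by the actinometer: 1.25e-5 / 0.576 = 2.170e-5 mol.
Incident flux: 2.170e-5 / 0.676 = 3.210e-5 einstein.
Absorbed by unknown: 0.584 × 3.210e-5 = 1.875e-5 mol.
Φ(unknown) = 7.74e-7 / 1.875e-5 = 0.041.

Φ = 0.041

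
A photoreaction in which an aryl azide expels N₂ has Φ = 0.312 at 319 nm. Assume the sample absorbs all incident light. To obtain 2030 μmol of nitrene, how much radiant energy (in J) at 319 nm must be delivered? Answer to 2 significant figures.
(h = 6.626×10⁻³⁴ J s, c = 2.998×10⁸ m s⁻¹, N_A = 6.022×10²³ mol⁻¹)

2400 J

Product: 2030 μmol = 0.00203 mol.
Photons that must be absorbed: 0.00203 / 0.312 = 0.006506 mol.
Photon energy: hc/λ = 6.227×10⁻¹⁹ J; per mole, 3.750×10⁵ J mol⁻¹.
Energy required: 0.006506 × 3.750×10⁵ = 2400 J.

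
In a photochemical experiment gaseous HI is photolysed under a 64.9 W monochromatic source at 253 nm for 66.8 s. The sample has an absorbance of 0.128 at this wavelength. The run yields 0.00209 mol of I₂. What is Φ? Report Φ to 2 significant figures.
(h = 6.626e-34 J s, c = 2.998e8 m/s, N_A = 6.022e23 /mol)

Φ = 0.89

Photon energy at 253 nm: hc/λ = (6.626e-34)(2.998e8)/(253e-9) = 7.852e-19 J.
Energy delivered: (64.9 W)(66.8 s) = 4335 J.
Photons incident: 4335 / 7.852e-19 = 5.521e21, i.e. 5.521e21/6.022e23 = 0.009168 mol.
Fraction absorbed: 1 − 10^(−0.128) = 0.2553.
Photons absorbed: 0.2553 × 0.009168 = 0.002341 mol.
Φ = 0.00209 mol / 0.002341 mol photons = 0.89.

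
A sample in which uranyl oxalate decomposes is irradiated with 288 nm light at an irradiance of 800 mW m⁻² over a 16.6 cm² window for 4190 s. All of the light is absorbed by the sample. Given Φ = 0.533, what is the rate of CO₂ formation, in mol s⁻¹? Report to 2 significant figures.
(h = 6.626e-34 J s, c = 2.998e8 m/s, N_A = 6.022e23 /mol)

1.7e-9 mol s⁻¹

Photon energy at 288 nm: hc/λ = (6.626e-34)(2.998e8)/(288e-9) = 6.897e-19 J.
Energy delivered: (800 mW m⁻²)(16.6e-4 m²)(4190 s) = 5.564 J.
Photons incident: 5.564 / 6.897e-19 = 8.067e18, i.e. 8.067e18/6.022e23 = 1.340e-5 mol.
Product formed: 0.533 × 1.340e-5 = 7.142e-6 mol.
Rate: 7.142e-6 / 4190 s = 1.7e-9 mol s⁻¹.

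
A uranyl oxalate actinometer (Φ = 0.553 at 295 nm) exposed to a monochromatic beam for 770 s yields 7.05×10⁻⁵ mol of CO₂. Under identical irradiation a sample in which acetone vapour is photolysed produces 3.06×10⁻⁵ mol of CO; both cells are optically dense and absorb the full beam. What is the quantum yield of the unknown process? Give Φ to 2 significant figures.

Φ = 0.24

Photons absorbed by the actinometer: 7.05×10⁻⁵ / 0.553 = 1.275×10⁻⁴ mol.
Φ(unknown) = 3.06×10⁻⁵ / 1.275×10⁻⁴ = 0.24.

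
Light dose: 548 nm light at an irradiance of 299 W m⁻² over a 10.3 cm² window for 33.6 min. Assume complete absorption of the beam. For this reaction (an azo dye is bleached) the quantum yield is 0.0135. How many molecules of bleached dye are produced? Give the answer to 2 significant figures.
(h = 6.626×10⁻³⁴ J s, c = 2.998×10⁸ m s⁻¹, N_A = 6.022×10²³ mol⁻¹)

2.3×10¹⁹ molecules

Photon energy at 548 nm: hc/λ = (6.626×10⁻³⁴)(2.998×10⁸)/(548×10⁻⁹) = 3.625×10⁻¹⁹ J.
Energy delivered: (299 W m⁻²)(10.3×10⁻⁴ m²)(2016 s) = 620.9 J.
Photons incident: 620.9 / 3.625×10⁻¹⁹ = 1.713×10²¹, i.e. 1.713×10²¹/6.022×10²³ = 0.002845 mol.
Product: Φ × n_abs = 0.0135 × 0.002845 = 3.841×10⁻⁵ mol.
As a count: 3.841×10⁻⁵ × 6.022×10²³ = 2.3×10¹⁹.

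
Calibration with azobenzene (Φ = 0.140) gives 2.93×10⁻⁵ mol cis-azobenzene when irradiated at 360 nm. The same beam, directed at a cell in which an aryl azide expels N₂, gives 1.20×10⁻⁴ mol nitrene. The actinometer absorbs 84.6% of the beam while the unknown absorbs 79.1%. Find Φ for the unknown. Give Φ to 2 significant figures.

Photons absorbed by the actinometer: 2.93×10⁻⁵ / 0.140 = 2.093×10⁻⁴ mol.
Incident flux: 2.093×10⁻⁴ / 0.846 = 2.474×10⁻⁴ einstein.
Absorbed by unknown: 0.791 × 2.474×10⁻⁴ = 1.957×10⁻⁴ mol.
Φ(unknown) = 1.20×10⁻⁴ / 1.957×10⁻⁴ = 0.61.

Φ = 0.61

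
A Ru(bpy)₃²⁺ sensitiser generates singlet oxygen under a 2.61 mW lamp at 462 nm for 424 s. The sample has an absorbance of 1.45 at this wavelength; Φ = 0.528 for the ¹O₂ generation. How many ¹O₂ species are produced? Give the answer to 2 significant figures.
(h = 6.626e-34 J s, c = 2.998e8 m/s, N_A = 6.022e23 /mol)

Photon energy at 462 nm: hc/λ = (6.626e-34)(2.998e8)/(462e-9) = 4.300e-19 J.
Energy delivered: (2.61 mW)(424 s) = 1.107 J.
Photons incident: 1.107 / 4.300e-19 = 2.574e18, i.e. 2.574e18/6.022e23 = 4.274e-6 mol.
Fraction absorbed: 1 − 10^(−1.45) = 0.9645.
Photons absorbed: 0.9645 × 4.274e-6 = 4.122e-6 mol.
Product: Φ × n_abs = 0.528 × 4.122e-6 = 2.176e-6 mol.
As a count: 2.176e-6 × 6.022e23 = 1.3e18.

1.3e18 species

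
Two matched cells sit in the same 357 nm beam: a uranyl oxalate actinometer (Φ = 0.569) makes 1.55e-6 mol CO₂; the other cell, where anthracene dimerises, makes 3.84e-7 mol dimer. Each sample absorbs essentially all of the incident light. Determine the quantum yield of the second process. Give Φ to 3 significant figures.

Photons absorbed by the actinometer: 1.55e-6 / 0.569 = 2.724e-6 mol.
Φ(unknown) = 3.84e-7 / 2.724e-6 = 0.141.

Φ = 0.141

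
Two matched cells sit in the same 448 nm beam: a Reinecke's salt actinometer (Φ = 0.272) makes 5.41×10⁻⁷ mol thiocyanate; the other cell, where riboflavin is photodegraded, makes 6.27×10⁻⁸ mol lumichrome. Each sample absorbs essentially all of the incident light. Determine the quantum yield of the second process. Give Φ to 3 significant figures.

Φ = 0.0315

Photons absorbed by the actinometer: 5.41×10⁻⁷ / 0.272 = 1.989×10⁻⁶ mol.
Φ(unknown) = 6.27×10⁻⁸ / 1.989×10⁻⁶ = 0.0315.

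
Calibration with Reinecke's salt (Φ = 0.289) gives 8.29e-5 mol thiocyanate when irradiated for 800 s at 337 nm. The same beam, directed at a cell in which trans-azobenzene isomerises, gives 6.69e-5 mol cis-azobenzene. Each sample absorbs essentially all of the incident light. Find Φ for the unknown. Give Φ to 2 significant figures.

Φ = 0.23

Photons absorbed by the actinometer: 8.29e-5 / 0.289 = 2.869e-4 mol.
Φ(unknown) = 6.69e-5 / 2.869e-4 = 0.23.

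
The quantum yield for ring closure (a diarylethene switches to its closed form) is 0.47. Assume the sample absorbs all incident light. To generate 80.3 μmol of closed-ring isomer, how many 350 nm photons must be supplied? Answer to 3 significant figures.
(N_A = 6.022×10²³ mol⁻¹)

Product: 80.3 μmol = 8.03×10⁻⁵ mol.
Photons that must be absorbed: 8.03×10⁻⁵ / 0.47 = 1.709×10⁻⁴ mol.
Photon count: 1.709×10⁻⁴ × 6.022×10²³ = 1.03×10²⁰.

1.03×10²⁰ photons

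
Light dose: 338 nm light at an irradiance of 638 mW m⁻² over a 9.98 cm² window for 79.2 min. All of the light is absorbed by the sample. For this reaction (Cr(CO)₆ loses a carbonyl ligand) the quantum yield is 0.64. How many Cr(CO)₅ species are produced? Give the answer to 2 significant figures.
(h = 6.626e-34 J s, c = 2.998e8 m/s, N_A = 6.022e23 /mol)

Photon energy at 338 nm: hc/λ = (6.626e-34)(2.998e8)/(338e-9) = 5.877e-19 J.
Energy delivered: (638 mW m⁻²)(9.98e-4 m²)(4752 s) = 3.026 J.
Photons incident: 3.026 / 5.877e-19 = 5.149e18, i.e. 5.149e18/6.022e23 = 8.550e-6 mol.
Product: Φ × n_abs = 0.64 × 8.550e-6 = 5.472e-6 mol.
As a count: 5.472e-6 × 6.022e23 = 3.3e18.

3.3e18 species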